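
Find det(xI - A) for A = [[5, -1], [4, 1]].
xI - A = [[x - 5, 1], [-4, x - 1]].

Expanding det(xI - A) along the first row:
det(xI - A) = + (x - 5)·det([[x - 1]]) - (1)·det([[-4]]).

Evaluating gives χ_A(x) = x^2 - 6x + 9 = (x - 3)^2.

χ_A(x) = (x - 3)^2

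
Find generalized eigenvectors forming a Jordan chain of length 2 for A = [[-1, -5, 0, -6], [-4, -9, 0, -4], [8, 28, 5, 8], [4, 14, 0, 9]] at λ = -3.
We seek v_1 ∈ ker((A + 3I)^2) \ ker(A + 3I), then set v_{i+1} = (A + 3I) v_i.

One such chain is v_1 = [[0, 1, -2, -1]]^T, v_2 = [[1, -2, 4, 2]]^T. Check: (A + 3I) v_2 = [[0, 0, 0, 0]]^T = 0.

v_1 = [[0, 1, -2, -1]]^T, v_2 = [[1, -2, 4, 2]]^T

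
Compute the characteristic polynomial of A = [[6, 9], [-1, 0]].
χ_A(x) = (x - 3)^2

xI - A = [[x - 6, -9], [1, x]].

Expanding det(xI - A) along the first row:
det(xI - A) = + (x - 6)·det([[x]]) - (-9)·det([[1]]).

Evaluating gives χ_A(x) = x^2 - 6x + 9 = (x - 3)^2.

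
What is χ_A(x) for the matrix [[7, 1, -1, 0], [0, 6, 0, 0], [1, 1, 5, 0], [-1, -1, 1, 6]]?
χ_A(x) = (x - 6)^4

xI - A = [[x - 7, -1, 1, 0], [0, x - 6, 0, 0], [-1, -1, x - 5, 0], [1, 1, -1, x - 6]].

Expanding det(xI - A) along the first row:
det(xI - A) = + (x - 7)·det([[x - 6, 0, 0], [-1, x - 5, 0], [1, -1, x - 6]]) - (-1)·det([[0, 0, 0], [-1, x - 5, 0], [1, -1, x - 6]]) + (1)·det([[0, x - 6, 0], [-1, -1, 0], [1, 1, x - 6]]) - (0)·det([[0, x - 6, 0], [-1, -1, x - 5], [1, 1, -1]]).

Evaluating gives χ_A(x) = x^4 - 24x^3 + 216x^2 - 864x + 1296 = (x - 6)^4.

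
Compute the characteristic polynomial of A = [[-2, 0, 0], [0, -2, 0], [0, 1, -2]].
χ_A(x) = (x + 2)^3

xI - A = [[x + 2, 0, 0], [0, x + 2, 0], [0, -1, x + 2]].

Expanding det(xI - A) along the first row:
det(xI - A) = + (x + 2)·det([[x + 2, 0], [-1, x + 2]]) - (0)·det([[0, 0], [0, x + 2]]) + (0)·det([[0, x + 2], [0, -1]]).

Evaluating gives χ_A(x) = x^3 + 6x^2 + 12x + 8 = (x + 2)^3.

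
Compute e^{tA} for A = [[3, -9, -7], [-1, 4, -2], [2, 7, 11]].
A has Jordan form J = [[6, 1, 0], [0, 6, 1], [0, 0, 6]] with A = PJP^{-1}, so e^{tA} = P e^{tJ} P^{-1}.

For a Jordan block J_k(λ), e^{tJ_k(λ)} = e^{λt} · (I + tN + t^2 N^2/2! + ... + t^{k-1} N^{k-1}/(k-1)!) where N is the nilpotent superdiagonal part.

Assembling the blocks and conjugating back gives the entries of e^{tA} as shown above.

e^{tA} = [[(2*t^2 - 3*t + 1)*e^{6*t}, t*(-2*t - 9)*e^{6*t}, t*(2*t - 7)*e^{6*t}], [t*(t - 2)*e^{6*t}/2, (-t^2 - 4*t + 2)*e^{6*t}/2, t*(t - 4)*e^{6*t}/2], [t*(4 - 3*t)*e^{6*t}/2, t*(3*t + 14)*e^{6*t}/2, (-3*t^2 + 10*t + 2)*e^{6*t}/2]]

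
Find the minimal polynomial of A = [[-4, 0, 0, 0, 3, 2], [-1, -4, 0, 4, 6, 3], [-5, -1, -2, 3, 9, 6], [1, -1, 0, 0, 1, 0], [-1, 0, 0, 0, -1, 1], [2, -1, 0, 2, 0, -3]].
m_A(x) = (x + 2)^3(x + 3)^2

The characteristic polynomial factors as (x + 2)^4(x + 3)^2. The minimal polynomial is ∏(x - λ)^{k_λ} where k_λ is the size of the largest Jordan block at λ.

For λ = -3: rank(A + 3I) = 5, and the largest Jordan block has size 2 (the smallest k with rank((A + 3I)^k) = rank((A + 3I)^(k+1))).
For λ = -2: rank(A + 2I) = 4, and the largest Jordan block has size 3 (the smallest k with rank((A + 2I)^k) = rank((A + 2I)^(k+1))).

So m_A(x) = (x + 2)^3(x + 3)^2.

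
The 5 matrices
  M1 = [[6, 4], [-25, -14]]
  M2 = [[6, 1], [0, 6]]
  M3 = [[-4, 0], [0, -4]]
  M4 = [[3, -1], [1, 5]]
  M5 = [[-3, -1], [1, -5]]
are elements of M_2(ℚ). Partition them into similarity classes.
4 classes: {M1, M5}, {M2}, {M3}, {M4}

Characteristic polynomials: χ_{M1} = (x + 4)^2, χ_{M2} = (x - 6)^2, χ_{M3} = (x + 4)^2, χ_{M4} = (x - 4)^2, χ_{M5} = (x + 4)^2.

{M1, M5}: invariant factors (x + 4)^2.

{M2}: invariant factors (x - 6)^2.

{M3}: invariant factors x + 4, x + 4.

{M4}: invariant factors (x - 4)^2.

Matrices are similar if and only if their invariant-factor lists agree; the partition into similarity classes is {M1, M5}, {M2}, {M3}, {M4}.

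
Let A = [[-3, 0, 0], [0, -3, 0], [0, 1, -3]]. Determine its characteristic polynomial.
xI - A = [[x + 3, 0, 0], [0, x + 3, 0], [0, -1, x + 3]].

Expanding det(xI - A) along the first row:
det(xI - A) = + (x + 3)·det([[x + 3, 0], [-1, x + 3]]) - (0)·det([[0, 0], [0, x + 3]]) + (0)·det([[0, x + 3], [0, -1]]).

Evaluating gives χ_A(x) = x^3 + 9x^2 + 27x + 27 = (x + 3)^3.

χ_A(x) = (x + 3)^3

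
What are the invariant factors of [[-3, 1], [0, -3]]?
(x + 3)^2

The Jordan structure of A has elementary divisors (x + 3)^2. Arranging the block sizes at each eigenvalue in decreasing order and taking row products gives the invariant factors.

Invariant factors (smallest first, each dividing the next): (x + 3)^2.

Check: the last factor (x + 3)^2 is the minimal polynomial, and the product (x + 3)^2 is the characteristic polynomial.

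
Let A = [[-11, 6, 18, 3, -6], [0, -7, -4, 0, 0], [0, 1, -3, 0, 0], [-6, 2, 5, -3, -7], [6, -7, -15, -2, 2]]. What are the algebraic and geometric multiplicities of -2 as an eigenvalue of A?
algebraic multiplicity 1, geometric multiplicity 1

The characteristic polynomial is (x + 2)(x + 5)^4, so the factor x + 2 appears with exponent 1: the algebraic multiplicity is 1.

rank(A + 2I) = 4, so the eigenspace has dimension 5 - 4 = 1: the geometric multiplicity is 1.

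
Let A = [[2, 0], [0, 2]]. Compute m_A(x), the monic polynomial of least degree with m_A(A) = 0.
The characteristic polynomial factors as (x - 2)^2. The minimal polynomial is ∏(x - λ)^{k_λ} where k_λ is the size of the largest Jordan block at λ.

For λ = 2: rank(A - 2I) = 0, and the largest Jordan block has size 1 (the smallest k with rank((A - 2I)^k) = rank((A - 2I)^(k+1))).

So m_A(x) = x - 2.

m_A(x) = x - 2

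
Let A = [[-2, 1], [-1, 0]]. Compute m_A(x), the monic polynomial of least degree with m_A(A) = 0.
The characteristic polynomial factors as (x + 1)^2. The minimal polynomial is ∏(x - λ)^{k_λ} where k_λ is the size of the largest Jordan block at λ.

For λ = -1: rank(A + I) = 1, and the largest Jordan block has size 2 (the smallest k with rank((A + I)^k) = rank((A + I)^(k+1))).

So m_A(x) = (x + 1)^2.

m_A(x) = (x + 1)^2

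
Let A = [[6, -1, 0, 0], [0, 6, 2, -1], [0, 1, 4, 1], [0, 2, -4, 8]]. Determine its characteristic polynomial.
χ_A(x) = (x - 6)^4

xI - A = [[x - 6, 1, 0, 0], [0, x - 6, -2, 1], [0, -1, x - 4, -1], [0, -2, 4, x - 8]].

Expanding det(xI - A) along the first row:
det(xI - A) = + (x - 6)·det([[x - 6, -2, 1], [-1, x - 4, -1], [-2, 4, x - 8]]) - (1)·det([[0, -2, 1], [0, x - 4, -1], [0, 4, x - 8]]) + (0)·det([[0, x - 6, 1], [0, -1, -1], [0, -2, x - 8]]) - (0)·det([[0, x - 6, -2], [0, -1, x - 4], [0, -2, 4]]).

Evaluating gives χ_A(x) = x^4 - 24x^3 + 216x^2 - 864x + 1296 = (x - 6)^4.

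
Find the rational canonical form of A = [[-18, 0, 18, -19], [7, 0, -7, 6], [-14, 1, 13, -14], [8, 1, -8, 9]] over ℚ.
The invariant factors of A (the non-unit diagonal entries of the Smith normal form of xI - A over ℚ[x]) are (x^2 - 2x + 5)^2, each dividing the next. The characteristic polynomial is their product, (x^2 - 2x + 5)^2.

The rational canonical form is the block-diagonal matrix of companion matrices C(f_i):
R = [[0, 0, 0, -25], [1, 0, 0, 20], [0, 1, 0, -14], [0, 0, 1, 4]].

Note the characteristic polynomial does not split into linear factors over ℚ, so A has no Jordan form over ℚ; the rational canonical form exists over any field.

R = [[0, 0, 0, -25], [1, 0, 0, 20], [0, 1, 0, -14], [0, 0, 1, 4]]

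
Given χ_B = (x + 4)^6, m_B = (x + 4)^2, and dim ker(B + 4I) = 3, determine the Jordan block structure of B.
Jordan blocks: (-4, 2), (-4, 2), (-4, 2)

λ = -4: algebraic multiplicity 6 (exponent in χ_B), largest block size 2 (exponent in m_B), 3 blocks (geometric multiplicity). These force block sizes [2, 2, 2].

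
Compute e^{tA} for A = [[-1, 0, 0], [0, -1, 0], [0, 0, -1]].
e^{tA} = [[e^{-t}, 0, 0], [0, e^{-t}, 0], [0, 0, e^{-t}]]

A has Jordan form J = [[-1, 0, 0], [0, -1, 0], [0, 0, -1]] with A = PJP^{-1}, so e^{tA} = P e^{tJ} P^{-1}.

For a Jordan block J_k(λ), e^{tJ_k(λ)} = e^{λt} · (I + tN + t^2 N^2/2! + ... + t^{k-1} N^{k-1}/(k-1)!) where N is the nilpotent superdiagonal part.

Assembling the blocks and conjugating back gives the entries of e^{tA} as shown above.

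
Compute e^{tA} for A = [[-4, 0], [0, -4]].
e^{tA} = [[e^{-4*t}, 0], [0, e^{-4*t}]]

A has Jordan form J = [[-4, 0], [0, -4]] with A = PJP^{-1}, so e^{tA} = P e^{tJ} P^{-1}.

For a Jordan block J_k(λ), e^{tJ_k(λ)} = e^{λt} · (I + tN + t^2 N^2/2! + ... + t^{k-1} N^{k-1}/(k-1)!) where N is the nilpotent superdiagonal part.

Assembling the blocks and conjugating back gives the entries of e^{tA} as shown above.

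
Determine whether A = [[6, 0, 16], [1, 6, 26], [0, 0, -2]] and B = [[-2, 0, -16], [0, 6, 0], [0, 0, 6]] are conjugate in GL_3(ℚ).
No.

Both have characteristic polynomial (x - 6)^2(x + 2), but the minimal polynomial of A is (x - 6)^2(x + 2) while the minimal polynomial of B is (x - 6)(x + 2). The minimal polynomial is a similarity invariant, so A and B are not similar.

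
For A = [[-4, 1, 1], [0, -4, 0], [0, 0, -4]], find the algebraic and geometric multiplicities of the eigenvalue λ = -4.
algebraic multiplicity 3, geometric multiplicity 2

The characteristic polynomial is (x + 4)^3, so the factor x + 4 appears with exponent 3: the algebraic multiplicity is 3.

rank(A + 4I) = 1, so the eigenspace has dimension 3 - 1 = 2: the geometric multiplicity is 2.

Since 2 < 3, A is not diagonalizable.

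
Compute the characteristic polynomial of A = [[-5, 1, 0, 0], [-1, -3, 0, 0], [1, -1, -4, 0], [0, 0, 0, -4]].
χ_A(x) = (x + 4)^4

xI - A = [[x + 5, -1, 0, 0], [1, x + 3, 0, 0], [-1, 1, x + 4, 0], [0, 0, 0, x + 4]].

Expanding det(xI - A) along the first row:
det(xI - A) = + (x + 5)·det([[x + 3, 0, 0], [1, x + 4, 0], [0, 0, x + 4]]) - (-1)·det([[1, 0, 0], [-1, x + 4, 0], [0, 0, x + 4]]) + (0)·det([[1, x + 3, 0], [-1, 1, 0], [0, 0, x + 4]]) - (0)·det([[1, x + 3, 0], [-1, 1, x + 4], [0, 0, 0]]).

Evaluating gives χ_A(x) = x^4 + 16x^3 + 96x^2 + 256x + 256 = (x + 4)^4.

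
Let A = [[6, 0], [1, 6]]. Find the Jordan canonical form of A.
J = [[6, 1], [0, 6]]

The characteristic polynomial is det(xI - A) = (x - 6)^2, so the eigenvalues are 6 (algebraic multiplicity 2).

For λ = 6: rank(A - 6I) = 1, rank((A - 6I)^2) = 0. The eigenspace has dimension 2 - 1 = 1, so there is 1 Jordan block; the rank sequence gives block sizes [2].

Assembling the blocks gives the Jordan form J above.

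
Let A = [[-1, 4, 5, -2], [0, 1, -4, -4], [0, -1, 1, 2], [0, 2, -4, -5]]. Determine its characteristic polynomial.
xI - A = [[x + 1, -4, -5, 2], [0, x - 1, 4, 4], [0, 1, x - 1, -2], [0, -2, 4, x + 5]].

Expanding det(xI - A) along the first row:
det(xI - A) = + (x + 1)·det([[x - 1, 4, 4], [1, x - 1, -2], [-2, 4, x + 5]]) - (-4)·det([[0, 4, 4], [0, x - 1, -2], [0, 4, x + 5]]) + (-5)·det([[0, x - 1, 4], [0, 1, -2], [0, -2, x + 5]]) - (2)·det([[0, x - 1, 4], [0, 1, x - 1], [0, -2, 4]]).

Evaluating gives χ_A(x) = x^4 + 4x^3 + 6x^2 + 4x + 1 = (x + 1)^4.

χ_A(x) = (x + 1)^4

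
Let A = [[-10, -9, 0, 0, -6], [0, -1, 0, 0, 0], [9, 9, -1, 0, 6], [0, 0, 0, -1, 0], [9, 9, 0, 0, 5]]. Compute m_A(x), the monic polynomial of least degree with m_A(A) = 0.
m_A(x) = (x + 1)(x + 4)

The characteristic polynomial factors as (x + 1)^4(x + 4). The minimal polynomial is ∏(x - λ)^{k_λ} where k_λ is the size of the largest Jordan block at λ.

For λ = -4: rank(A + 4I) = 4, and the largest Jordan block has size 1 (the smallest k with rank((A + 4I)^k) = rank((A + 4I)^(k+1))).
For λ = -1: rank(A + I) = 1, and the largest Jordan block has size 1 (the smallest k with rank((A + I)^k) = rank((A + I)^(k+1))).

So m_A(x) = (x + 1)(x + 4).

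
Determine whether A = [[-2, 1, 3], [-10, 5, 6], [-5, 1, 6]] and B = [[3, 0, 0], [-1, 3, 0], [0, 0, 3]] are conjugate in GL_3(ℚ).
Yes.

Two matrices over a field are similar if and only if they have the same invariant factors.

Both A and B have characteristic polynomial (x - 3)^3 and minimal polynomial (x - 3)^2. Computing further, both have invariant factors x - 3, (x - 3)^2. Hence A and B are similar.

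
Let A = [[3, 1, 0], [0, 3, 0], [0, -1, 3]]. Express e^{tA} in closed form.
e^{tA} = [[e^{3*t}, t*e^{3*t}, 0], [0, e^{3*t}, 0], [0, -t*e^{3*t}, e^{3*t}]]

A has Jordan form J = [[3, 1, 0], [0, 3, 0], [0, 0, 3]] with A = PJP^{-1}, so e^{tA} = P e^{tJ} P^{-1}.

For a Jordan block J_k(λ), e^{tJ_k(λ)} = e^{λt} · (I + tN + t^2 N^2/2! + ... + t^{k-1} N^{k-1}/(k-1)!) where N is the nilpotent superdiagonal part.

Assembling the blocks and conjugating back gives the entries of e^{tA} as shown above.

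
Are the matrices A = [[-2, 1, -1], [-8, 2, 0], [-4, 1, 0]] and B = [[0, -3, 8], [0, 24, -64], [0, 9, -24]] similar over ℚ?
Both have characteristic polynomial x^3, but the minimal polynomial of A is x^3 while the minimal polynomial of B is x^2. The minimal polynomial is a similarity invariant, so A and B are not similar.

No.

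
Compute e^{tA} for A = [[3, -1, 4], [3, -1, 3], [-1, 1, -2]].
A has Jordan form J = [[-1, 1, 0], [0, -1, 0], [0, 0, 2]] with A = PJP^{-1}, so e^{tA} = P e^{tJ} P^{-1}.

For a Jordan block J_k(λ), e^{tJ_k(λ)} = e^{λt} · (I + tN + t^2 N^2/2! + ... + t^{k-1} N^{k-1}/(k-1)!) where N is the nilpotent superdiagonal part.

Assembling the blocks and conjugating back gives the entries of e^{tA} as shown above.

e^{tA} = [[(t + e^{3*t})*e^{-t}, -t*e^{-t}, (t + e^{3*t} - 1)*e^{-t}], [(e^{3*t} - 1)*e^{-t}, e^{-t}, (e^{3*t} - 1)*e^{-t}], [-t*e^{-t}, t*e^{-t}, (1 - t)*e^{-t}]]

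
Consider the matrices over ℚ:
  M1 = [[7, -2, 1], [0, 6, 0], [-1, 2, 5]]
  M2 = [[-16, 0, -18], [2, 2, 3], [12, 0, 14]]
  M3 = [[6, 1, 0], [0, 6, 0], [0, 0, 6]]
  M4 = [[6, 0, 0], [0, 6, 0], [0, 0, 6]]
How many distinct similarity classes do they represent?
3 classes: {M1, M3}, {M2}, {M4}

Characteristic polynomials: χ_{M1} = (x - 6)^3, χ_{M2} = (x - 2)^2(x + 4), χ_{M3} = (x - 6)^3, χ_{M4} = (x - 6)^3.

{M1, M3}: invariant factors x - 6, (x - 6)^2.

{M2}: invariant factors (x - 2)^2(x + 4).

{M4}: invariant factors x - 6, x - 6, x - 6.

Matrices are similar if and only if their invariant-factor lists agree; the partition into similarity classes is {M1, M3}, {M2}, {M4}.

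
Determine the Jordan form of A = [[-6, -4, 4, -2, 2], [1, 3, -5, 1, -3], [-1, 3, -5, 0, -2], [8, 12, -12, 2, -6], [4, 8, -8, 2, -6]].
The characteristic polynomial is det(xI - A) = (x + 2)^4(x + 4), so the eigenvalues are -4 (algebraic multiplicity 1), -2 (algebraic multiplicity 4).

For λ = -4: algebraic multiplicity 1 gives one 1×1 block.

For λ = -2: rank(A + 2I) = 3, rank((A + 2I)^2) = 2, rank((A + 2I)^3) = 1. The eigenspace has dimension 5 - 3 = 2, so there are 2 Jordan blocks; the rank sequence gives block sizes [3, 1].

Assembling the blocks gives the Jordan form J above.

J = [[-4, 0, 0, 0, 0], [0, -2, 1, 0, 0], [0, 0, -2, 1, 0], [0, 0, 0, -2, 0], [0, 0, 0, 0, -2]]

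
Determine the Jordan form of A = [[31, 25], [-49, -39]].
The characteristic polynomial is det(xI - A) = (x + 4)^2, so the eigenvalues are -4 (algebraic multiplicity 2).

For λ = -4: rank(A + 4I) = 1, rank((A + 4I)^2) = 0. The eigenspace has dimension 2 - 1 = 1, so there is 1 Jordan block; the rank sequence gives block sizes [2].

Assembling the blocks gives the Jordan form J above.

J = [[-4, 1], [0, -4]]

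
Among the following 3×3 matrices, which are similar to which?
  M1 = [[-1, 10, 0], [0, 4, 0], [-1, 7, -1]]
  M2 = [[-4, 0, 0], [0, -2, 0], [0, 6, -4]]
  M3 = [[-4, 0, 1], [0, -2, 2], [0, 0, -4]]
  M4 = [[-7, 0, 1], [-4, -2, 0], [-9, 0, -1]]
3 classes: {M1}, {M2}, {M3, M4}

Characteristic polynomials: χ_{M1} = (x - 4)(x + 1)^2, χ_{M2} = (x + 2)(x + 4)^2, χ_{M3} = (x + 2)(x + 4)^2, χ_{M4} = (x + 2)(x + 4)^2.

{M1}: invariant factors (x - 4)(x + 1)^2.

{M2}: invariant factors x + 4, (x + 2)(x + 4).

{M3, M4}: invariant factors (x + 2)(x + 4)^2.

Matrices are similar if and only if their invariant-factor lists agree; the partition into similarity classes is {M1}, {M2}, {M3, M4}.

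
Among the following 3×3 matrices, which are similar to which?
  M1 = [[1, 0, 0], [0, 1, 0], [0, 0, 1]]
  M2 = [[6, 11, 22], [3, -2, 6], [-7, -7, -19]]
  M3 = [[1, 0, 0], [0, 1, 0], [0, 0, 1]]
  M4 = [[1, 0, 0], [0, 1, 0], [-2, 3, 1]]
3 classes: {M1, M3}, {M2}, {M4}

Characteristic polynomials: χ_{M1} = (x - 1)^3, χ_{M2} = (x + 5)^3, χ_{M3} = (x - 1)^3, χ_{M4} = (x - 1)^3.

{M1, M3}: invariant factors x - 1, x - 1, x - 1.

{M2}: invariant factors x + 5, (x + 5)^2.

{M4}: invariant factors x - 1, (x - 1)^2.

Matrices are similar if and only if their invariant-factor lists agree; the partition into similarity classes is {M1, M3}, {M2}, {M4}.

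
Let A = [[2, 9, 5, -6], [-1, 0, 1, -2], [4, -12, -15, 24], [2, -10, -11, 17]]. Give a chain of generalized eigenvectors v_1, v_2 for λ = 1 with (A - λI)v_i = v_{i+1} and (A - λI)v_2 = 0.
We seek v_1 ∈ ker((A - I)^2) \ ker(A - I), then set v_{i+1} = (A - I) v_i.

One such chain is v_1 = [[0, 1, -4, -2]]^T, v_2 = [[1, -1, 4, 2]]^T. Check: (A - I) v_2 = [[0, 0, 0, 0]]^T = 0.

v_1 = [[0, 1, -4, -2]]^T, v_2 = [[1, -1, 4, 2]]^T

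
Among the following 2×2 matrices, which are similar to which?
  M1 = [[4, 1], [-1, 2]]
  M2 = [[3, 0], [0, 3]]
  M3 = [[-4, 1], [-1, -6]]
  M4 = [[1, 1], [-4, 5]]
Characteristic polynomials: χ_{M1} = (x - 3)^2, χ_{M2} = (x - 3)^2, χ_{M3} = (x + 5)^2, χ_{M4} = (x - 3)^2.

{M1, M4}: invariant factors (x - 3)^2.

{M2}: invariant factors x - 3, x - 3.

{M3}: invariant factors (x + 5)^2.

Matrices are similar if and only if their invariant-factor lists agree; the partition into similarity classes is {M1, M4}, {M2}, {M3}.

3 classes: {M1, M4}, {M2}, {M3}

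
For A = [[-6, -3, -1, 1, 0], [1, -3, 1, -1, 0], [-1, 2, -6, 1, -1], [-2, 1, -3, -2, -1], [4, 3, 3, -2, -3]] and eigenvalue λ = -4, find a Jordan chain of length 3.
We seek v_1 ∈ ker((A + 4I)^3) \ ker((A + 4I)^2), then set v_{i+1} = (A + 4I) v_i.

One such chain is v_1 = [[0, 0, 3, 2, -5]]^T, v_2 = [[-1, 1, 1, 0, 0]]^T, v_3 = [[-2, 1, 1, 0, 2]]^T. Check: (A + 4I) v_3 = [[0, 0, 0, 0, 0]]^T = 0.

v_1 = [[0, 0, 3, 2, -5]]^T, v_2 = [[-1, 1, 1, 0, 0]]^T, v_3 = [[-2, 1, 1, 0, 2]]^T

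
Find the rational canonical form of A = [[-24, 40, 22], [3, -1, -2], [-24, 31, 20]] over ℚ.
R = [[0, 0, 30], [1, 0, 6], [0, 1, -5]]

The invariant factors of A (the non-unit diagonal entries of the Smith normal form of xI - A over ℚ[x]) are (x + 5)(x^2 - 6), each dividing the next. The characteristic polynomial is their product, (x + 5)(x^2 - 6).

The rational canonical form is the block-diagonal matrix of companion matrices C(f_i):
R = [[0, 0, 30], [1, 0, 6], [0, 1, -5]].

Note the characteristic polynomial does not split into linear factors over ℚ, so A has no Jordan form over ℚ; the rational canonical form exists over any field.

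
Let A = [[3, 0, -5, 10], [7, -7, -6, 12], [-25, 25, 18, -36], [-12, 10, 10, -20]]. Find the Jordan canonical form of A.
The characteristic polynomial is det(xI - A) = x(x + 2)^3, so the eigenvalues are -2 (algebraic multiplicity 3), 0 (algebraic multiplicity 1).

For λ = -2: rank(A + 2I) = 3, rank((A + 2I)^2) = 2, rank((A + 2I)^3) = 1. The eigenspace has dimension 4 - 3 = 1, so there is 1 Jordan block; the rank sequence gives block sizes [3].

For λ = 0: algebraic multiplicity 1 gives one 1×1 block.

Assembling the blocks gives the Jordan form J above.

J = [[-2, 1, 0, 0], [0, -2, 1, 0], [0, 0, -2, 0], [0, 0, 0, 0]]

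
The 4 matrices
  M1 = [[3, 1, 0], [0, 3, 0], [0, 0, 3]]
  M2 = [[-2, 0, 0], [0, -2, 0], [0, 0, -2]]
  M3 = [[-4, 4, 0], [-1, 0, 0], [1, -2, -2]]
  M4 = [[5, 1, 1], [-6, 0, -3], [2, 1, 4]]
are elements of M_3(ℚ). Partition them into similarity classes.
3 classes: {M1, M4}, {M2}, {M3}

Characteristic polynomials: χ_{M1} = (x - 3)^3, χ_{M2} = (x + 2)^3, χ_{M3} = (x + 2)^3, χ_{M4} = (x - 3)^3.

{M1, M4}: invariant factors x - 3, (x - 3)^2.

{M2}: invariant factors x + 2, x + 2, x + 2.

{M3}: invariant factors x + 2, (x + 2)^2.

Matrices are similar if and only if their invariant-factor lists agree; the partition into similarity classes is {M1, M4}, {M2}, {M3}.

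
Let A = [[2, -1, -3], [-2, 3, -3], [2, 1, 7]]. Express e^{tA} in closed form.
e^{tA} = [[(1 - 2*t)*e^{4*t}, -t*e^{4*t}, -3*t*e^{4*t}], [-2*t*e^{4*t}, (1 - t)*e^{4*t}, -3*t*e^{4*t}], [2*t*e^{4*t}, t*e^{4*t}, (3*t + 1)*e^{4*t}]]

A has Jordan form J = [[4, 1, 0], [0, 4, 0], [0, 0, 4]] with A = PJP^{-1}, so e^{tA} = P e^{tJ} P^{-1}.

For a Jordan block J_k(λ), e^{tJ_k(λ)} = e^{λt} · (I + tN + t^2 N^2/2! + ... + t^{k-1} N^{k-1}/(k-1)!) where N is the nilpotent superdiagonal part.

Assembling the blocks and conjugating back gives the entries of e^{tA} as shown above.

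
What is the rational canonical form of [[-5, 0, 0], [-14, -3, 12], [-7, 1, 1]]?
The invariant factors of A (the non-unit diagonal entries of the Smith normal form of xI - A over ℚ[x]) are x + 5, (x - 3)(x + 5), each dividing the next. The characteristic polynomial is their product, (x - 3)(x + 5)^2.

The rational canonical form is the block-diagonal matrix of companion matrices C(f_i):
R = [[-5, 0, 0], [0, 0, 15], [0, 1, -2]].

R = [[-5, 0, 0], [0, 0, 15], [0, 1, -2]]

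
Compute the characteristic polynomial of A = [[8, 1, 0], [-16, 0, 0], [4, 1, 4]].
xI - A = [[x - 8, -1, 0], [16, x, 0], [-4, -1, x - 4]].

Expanding det(xI - A) along the first row:
det(xI - A) = + (x - 8)·det([[x, 0], [-1, x - 4]]) - (-1)·det([[16, 0], [-4, x - 4]]) + (0)·det([[16, x], [-4, -1]]).

Evaluating gives χ_A(x) = x^3 - 12x^2 + 48x - 64 = (x - 4)^3.

χ_A(x) = (x - 4)^3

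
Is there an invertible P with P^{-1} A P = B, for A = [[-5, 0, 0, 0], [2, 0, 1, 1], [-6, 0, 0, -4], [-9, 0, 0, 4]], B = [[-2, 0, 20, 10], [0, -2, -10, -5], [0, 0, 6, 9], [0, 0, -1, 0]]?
No.

trace(A) = -1 but trace(B) = 2. The trace is a similarity invariant, so A and B are not similar.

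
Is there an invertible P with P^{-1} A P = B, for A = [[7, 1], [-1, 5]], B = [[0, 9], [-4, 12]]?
Yes.

Two matrices over a field are similar if and only if they have the same invariant factors.

Both A and B have characteristic polynomial (x - 6)^2 and minimal polynomial (x - 6)^2. Computing further, both have invariant factors (x - 6)^2. Hence A and B are similar.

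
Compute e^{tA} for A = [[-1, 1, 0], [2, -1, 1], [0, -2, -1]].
A has Jordan form J = [[-1, 1, 0], [0, -1, 1], [0, 0, -1]] with A = PJP^{-1}, so e^{tA} = P e^{tJ} P^{-1}.

For a Jordan block J_k(λ), e^{tJ_k(λ)} = e^{λt} · (I + tN + t^2 N^2/2! + ... + t^{k-1} N^{k-1}/(k-1)!) where N is the nilpotent superdiagonal part.

Assembling the blocks and conjugating back gives the entries of e^{tA} as shown above.

e^{tA} = [[(t^2 + 1)*e^{-t}, t*e^{-t}, t^2*e^{-t}/2], [2*t*e^{-t}, e^{-t}, t*e^{-t}], [-2*t^2*e^{-t}, -2*t*e^{-t}, (1 - t^2)*e^{-t}]]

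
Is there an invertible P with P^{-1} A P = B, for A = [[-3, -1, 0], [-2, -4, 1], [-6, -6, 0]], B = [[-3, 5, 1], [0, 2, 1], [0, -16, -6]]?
Two matrices over a field are similar if and only if they have the same invariant factors.

Both A and B have characteristic polynomial (x + 2)^2(x + 3) and minimal polynomial (x + 2)^2(x + 3). Computing further, both have invariant factors (x + 2)^2(x + 3). Hence A and B are similar.

Yes.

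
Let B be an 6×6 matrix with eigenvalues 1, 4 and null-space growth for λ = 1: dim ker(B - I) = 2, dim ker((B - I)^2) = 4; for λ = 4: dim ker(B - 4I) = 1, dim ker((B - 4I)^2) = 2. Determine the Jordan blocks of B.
Jordan blocks: (1, 2), (1, 2), (4, 2)

λ = 1: successive nullity increments [2, 2] count blocks of size ≥ k; block sizes are [2, 2].
λ = 4: successive nullity increments [1, 1] count blocks of size ≥ k; block sizes are [2].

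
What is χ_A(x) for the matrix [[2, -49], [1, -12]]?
χ_A(x) = (x + 5)^2

xI - A = [[x - 2, 49], [-1, x + 12]].

Expanding det(xI - A) along the first row:
det(xI - A) = + (x - 2)·det([[x + 12]]) - (49)·det([[-1]]).

Evaluating gives χ_A(x) = x^2 + 10x + 25 = (x + 5)^2.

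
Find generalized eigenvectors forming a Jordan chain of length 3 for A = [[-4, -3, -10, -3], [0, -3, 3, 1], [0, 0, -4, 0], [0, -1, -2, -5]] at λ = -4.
We seek v_1 ∈ ker((A + 4I)^3) \ ker((A + 4I)^2), then set v_{i+1} = (A + 4I) v_i.

One such chain is v_1 = [[2, 0, 1, -2]]^T, v_2 = [[-4, 1, 0, 0]]^T, v_3 = [[-3, 1, 0, -1]]^T. Check: (A + 4I) v_3 = [[0, 0, 0, 0]]^T = 0.

v_1 = [[2, 0, 1, -2]]^T, v_2 = [[-4, 1, 0, 0]]^T, v_3 = [[-3, 1, 0, -1]]^T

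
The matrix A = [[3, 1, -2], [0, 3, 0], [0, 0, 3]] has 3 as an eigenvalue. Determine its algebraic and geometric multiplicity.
algebraic multiplicity 3, geometric multiplicity 2

The characteristic polynomial is (x - 3)^3, so the factor x - 3 appears with exponent 3: the algebraic multiplicity is 3.

rank(A - 3I) = 1, so the eigenspace has dimension 3 - 1 = 2: the geometric multiplicity is 2.

Since 2 < 3, A is not diagonalizable.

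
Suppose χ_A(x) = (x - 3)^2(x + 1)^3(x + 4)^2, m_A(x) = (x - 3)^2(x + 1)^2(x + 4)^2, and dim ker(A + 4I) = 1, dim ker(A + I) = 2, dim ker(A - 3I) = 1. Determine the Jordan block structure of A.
Jordan blocks: (-4, 2), (-1, 2), (-1, 1), (3, 2)

λ = -4: algebraic multiplicity 2 (exponent in χ_A), largest block size 2 (exponent in m_A), 1 block (geometric multiplicity). This forces block sizes [2].
λ = -1: algebraic multiplicity 3 (exponent in χ_A), largest block size 2 (exponent in m_A), 2 blocks (geometric multiplicity). These force block sizes [2, 1].
λ = 3: algebraic multiplicity 2 (exponent in χ_A), largest block size 2 (exponent in m_A), 1 block (geometric multiplicity). This forces block sizes [2].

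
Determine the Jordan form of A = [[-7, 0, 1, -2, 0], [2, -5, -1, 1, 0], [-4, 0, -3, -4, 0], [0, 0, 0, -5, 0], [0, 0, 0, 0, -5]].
J = [[-5, 1, 0, 0, 0], [0, -5, 0, 0, 0], [0, 0, -5, 1, 0], [0, 0, 0, -5, 0], [0, 0, 0, 0, -5]]

The characteristic polynomial is det(xI - A) = (x + 5)^5, so the eigenvalues are -5 (algebraic multiplicity 5).

For λ = -5: rank(A + 5I) = 2, rank((A + 5I)^2) = 0. The eigenspace has dimension 5 - 2 = 3, so there are 3 Jordan blocks; the rank sequence gives block sizes [2, 2, 1].

Assembling the blocks gives the Jordan form J above.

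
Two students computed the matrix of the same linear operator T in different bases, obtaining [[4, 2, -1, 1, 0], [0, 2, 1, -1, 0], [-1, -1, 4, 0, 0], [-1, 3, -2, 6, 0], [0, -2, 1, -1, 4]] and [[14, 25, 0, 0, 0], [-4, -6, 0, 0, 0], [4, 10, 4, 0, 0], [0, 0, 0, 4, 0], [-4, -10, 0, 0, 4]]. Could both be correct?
No.

Both have characteristic polynomial (x - 4)^5 and minimal polynomial (x - 4)^2. But rank(A - 4I) = 2 for A while rank(B - 4I) = 1 for B, so the number of Jordan blocks at λ = 4 differs. A and B are not similar.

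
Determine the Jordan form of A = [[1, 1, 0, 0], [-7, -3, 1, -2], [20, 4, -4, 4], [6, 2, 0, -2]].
The characteristic polynomial is det(xI - A) = (x + 2)^4, so the eigenvalues are -2 (algebraic multiplicity 4).

For λ = -2: rank(A + 2I) = 2, rank((A + 2I)^2) = 1, rank((A + 2I)^3) = 0. The eigenspace has dimension 4 - 2 = 2, so there are 2 Jordan blocks; the rank sequence gives block sizes [3, 1].

Assembling the blocks gives the Jordan form J above.

J = [[-2, 1, 0, 0], [0, -2, 1, 0], [0, 0, -2, 0], [0, 0, 0, -2]]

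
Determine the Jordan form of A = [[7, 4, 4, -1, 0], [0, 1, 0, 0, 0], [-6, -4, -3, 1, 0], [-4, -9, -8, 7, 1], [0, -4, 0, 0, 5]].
The characteristic polynomial is det(xI - A) = (x - 5)^3(x - 1)^2, so the eigenvalues are 1 (algebraic multiplicity 2), 5 (algebraic multiplicity 3).

For λ = 1: rank(A - I) = 3. The eigenspace has dimension 5 - 3 = 2, so there are 2 Jordan blocks; the rank sequence gives block sizes [1, 1].

For λ = 5: rank(A - 5I) = 4, rank((A - 5I)^2) = 3, rank((A - 5I)^3) = 2. The eigenspace has dimension 5 - 4 = 1, so there is 1 Jordan block; the rank sequence gives block sizes [3].

Assembling the blocks gives the Jordan form J above.

J = [[1, 0, 0, 0, 0], [0, 1, 0, 0, 0], [0, 0, 5, 1, 0], [0, 0, 0, 5, 1], [0, 0, 0, 0, 5]]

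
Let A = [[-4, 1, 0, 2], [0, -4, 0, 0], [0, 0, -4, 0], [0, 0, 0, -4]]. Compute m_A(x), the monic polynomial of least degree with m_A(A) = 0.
m_A(x) = (x + 4)^2

The characteristic polynomial factors as (x + 4)^4. The minimal polynomial is ∏(x - λ)^{k_λ} where k_λ is the size of the largest Jordan block at λ.

For λ = -4: rank(A + 4I) = 1, and the largest Jordan block has size 2 (the smallest k with rank((A + 4I)^k) = rank((A + 4I)^(k+1))).

So m_A(x) = (x + 4)^2.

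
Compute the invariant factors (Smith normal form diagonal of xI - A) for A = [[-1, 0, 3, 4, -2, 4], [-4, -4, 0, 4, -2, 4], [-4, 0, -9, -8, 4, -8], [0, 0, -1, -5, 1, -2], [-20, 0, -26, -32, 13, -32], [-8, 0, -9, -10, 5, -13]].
The Jordan structure of A has elementary divisors (x + 4), (x + 3)^2, (x + 3)^2, (x + 3). Arranging the block sizes at each eigenvalue in decreasing order and taking row products gives the invariant factors.

Invariant factors (smallest first, each dividing the next): x + 3, (x + 3)^2, (x + 3)^2(x + 4).

Check: the last factor (x + 3)^2(x + 4) is the minimal polynomial, and the product (x + 3)^5(x + 4) is the characteristic polynomial.

x + 3, (x + 3)^2, (x + 3)^2(x + 4)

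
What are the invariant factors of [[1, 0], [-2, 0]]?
The Jordan structure of A has elementary divisors x, (x - 1). Arranging the block sizes at each eigenvalue in decreasing order and taking row products gives the invariant factors.

Invariant factors (smallest first, each dividing the next): x(x - 1).

Check: the last factor x(x - 1) is the minimal polynomial, and the product x(x - 1) is the characteristic polynomial.

x(x - 1)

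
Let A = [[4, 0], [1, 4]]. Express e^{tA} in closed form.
e^{tA} = [[e^{4*t}, 0], [t*e^{4*t}, e^{4*t}]]

A has Jordan form J = [[4, 1], [0, 4]] with A = PJP^{-1}, so e^{tA} = P e^{tJ} P^{-1}.

For a Jordan block J_k(λ), e^{tJ_k(λ)} = e^{λt} · (I + tN + t^2 N^2/2! + ... + t^{k-1} N^{k-1}/(k-1)!) where N is the nilpotent superdiagonal part.

Assembling the blocks and conjugating back gives the entries of e^{tA} as shown above.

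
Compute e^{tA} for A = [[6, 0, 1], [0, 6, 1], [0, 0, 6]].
e^{tA} = [[e^{6*t}, 0, t*e^{6*t}], [0, e^{6*t}, t*e^{6*t}], [0, 0, e^{6*t}]]

A has Jordan form J = [[6, 1, 0], [0, 6, 0], [0, 0, 6]] with A = PJP^{-1}, so e^{tA} = P e^{tJ} P^{-1}.

For a Jordan block J_k(λ), e^{tJ_k(λ)} = e^{λt} · (I + tN + t^2 N^2/2! + ... + t^{k-1} N^{k-1}/(k-1)!) where N is the nilpotent superdiagonal part.

Assembling the blocks and conjugating back gives the entries of e^{tA} as shown above.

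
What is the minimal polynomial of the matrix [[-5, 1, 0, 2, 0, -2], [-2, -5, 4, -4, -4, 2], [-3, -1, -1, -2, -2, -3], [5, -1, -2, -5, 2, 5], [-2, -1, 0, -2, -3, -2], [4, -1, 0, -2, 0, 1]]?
m_A(x) = (x + 1)^2(x + 3)(x + 5)^2

The characteristic polynomial factors as (x + 1)^2(x + 3)^2(x + 5)^2. The minimal polynomial is ∏(x - λ)^{k_λ} where k_λ is the size of the largest Jordan block at λ.

For λ = -5: rank(A + 5I) = 5, and the largest Jordan block has size 2 (the smallest k with rank((A + 5I)^k) = rank((A + 5I)^(k+1))).
For λ = -3: rank(A + 3I) = 4, and the largest Jordan block has size 1 (the smallest k with rank((A + 3I)^k) = rank((A + 3I)^(k+1))).
For λ = -1: rank(A + I) = 5, and the largest Jordan block has size 2 (the smallest k with rank((A + I)^k) = rank((A + I)^(k+1))).

So m_A(x) = (x + 1)^2(x + 3)(x + 5)^2.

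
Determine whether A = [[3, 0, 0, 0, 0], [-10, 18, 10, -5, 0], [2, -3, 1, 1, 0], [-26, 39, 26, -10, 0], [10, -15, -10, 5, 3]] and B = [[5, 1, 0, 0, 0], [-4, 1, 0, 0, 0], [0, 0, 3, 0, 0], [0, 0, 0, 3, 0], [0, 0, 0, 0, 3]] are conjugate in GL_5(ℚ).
Two matrices over a field are similar if and only if they have the same invariant factors.

Both A and B have characteristic polynomial (x - 3)^5 and minimal polynomial (x - 3)^2. Computing further, both have invariant factors x - 3, x - 3, x - 3, (x - 3)^2. Hence A and B are similar.

Yes.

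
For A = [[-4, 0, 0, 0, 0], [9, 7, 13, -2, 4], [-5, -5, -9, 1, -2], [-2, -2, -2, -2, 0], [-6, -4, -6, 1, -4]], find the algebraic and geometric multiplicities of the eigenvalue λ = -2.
The characteristic polynomial is (x + 2)^4(x + 4), so the factor x + 2 appears with exponent 4: the algebraic multiplicity is 4.

rank(A + 2I) = 3, so the eigenspace has dimension 5 - 3 = 2: the geometric multiplicity is 2.

Since 2 < 4, A is not diagonalizable.

algebraic multiplicity 4, geometric multiplicity 2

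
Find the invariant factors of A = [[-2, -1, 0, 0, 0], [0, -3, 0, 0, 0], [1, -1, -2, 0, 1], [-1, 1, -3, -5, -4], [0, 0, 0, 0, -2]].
x + 2, (x + 2)^2(x + 3)(x + 5)

The Jordan structure of A has elementary divisors (x + 5), (x + 3), (x + 2)^2, (x + 2). Arranging the block sizes at each eigenvalue in decreasing order and taking row products gives the invariant factors.

Invariant factors (smallest first, each dividing the next): x + 2, (x + 2)^2(x + 3)(x + 5).

Check: the last factor (x + 2)^2(x + 3)(x + 5) is the minimal polynomial, and the product (x + 2)^3(x + 3)(x + 5) is the characteristic polynomial.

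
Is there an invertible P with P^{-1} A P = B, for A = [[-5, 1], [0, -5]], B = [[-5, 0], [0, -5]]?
Both have characteristic polynomial (x + 5)^2, but the minimal polynomial of A is (x + 5)^2 while the minimal polynomial of B is x + 5. The minimal polynomial is a similarity invariant, so A and B are not similar.

No.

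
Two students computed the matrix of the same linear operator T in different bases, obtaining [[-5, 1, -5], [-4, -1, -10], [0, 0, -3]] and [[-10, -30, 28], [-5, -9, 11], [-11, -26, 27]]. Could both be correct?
No.

trace(A) = -9 but trace(B) = 8. The trace is a similarity invariant, so A and B are not similar.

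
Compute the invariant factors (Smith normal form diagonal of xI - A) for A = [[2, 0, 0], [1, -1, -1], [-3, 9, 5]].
The Jordan structure of A has elementary divisors (x - 2)^2, (x - 2). Arranging the block sizes at each eigenvalue in decreasing order and taking row products gives the invariant factors.

Invariant factors (smallest first, each dividing the next): x - 2, (x - 2)^2.

Check: the last factor (x - 2)^2 is the minimal polynomial, and the product (x - 2)^3 is the characteristic polynomial.

x - 2, (x - 2)^2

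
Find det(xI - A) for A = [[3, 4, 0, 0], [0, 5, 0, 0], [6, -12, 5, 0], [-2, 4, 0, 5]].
χ_A(x) = (x - 5)^3(x - 3)

xI - A = [[x - 3, -4, 0, 0], [0, x - 5, 0, 0], [-6, 12, x - 5, 0], [2, -4, 0, x - 5]].

Expanding det(xI - A) along the first row:
det(xI - A) = + (x - 3)·det([[x - 5, 0, 0], [12, x - 5, 0], [-4, 0, x - 5]]) - (-4)·det([[0, 0, 0], [-6, x - 5, 0], [2, 0, x - 5]]) + (0)·det([[0, x - 5, 0], [-6, 12, 0], [2, -4, x - 5]]) - (0)·det([[0, x - 5, 0], [-6, 12, x - 5], [2, -4, 0]]).

Evaluating gives χ_A(x) = x^4 - 18x^3 + 120x^2 - 350x + 375 = (x - 5)^3(x - 3).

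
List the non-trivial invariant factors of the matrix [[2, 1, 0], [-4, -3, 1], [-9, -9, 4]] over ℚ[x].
The Jordan structure of A has elementary divisors (x - 1)^3. Arranging the block sizes at each eigenvalue in decreasing order and taking row products gives the invariant factors.

Invariant factors (smallest first, each dividing the next): (x - 1)^3.

Check: the last factor (x - 1)^3 is the minimal polynomial, and the product (x - 1)^3 is the characteristic polynomial.

(x - 1)^3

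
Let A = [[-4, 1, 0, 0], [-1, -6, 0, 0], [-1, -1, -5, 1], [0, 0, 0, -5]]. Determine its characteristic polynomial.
χ_A(x) = (x + 5)^4

xI - A = [[x + 4, -1, 0, 0], [1, x + 6, 0, 0], [1, 1, x + 5, -1], [0, 0, 0, x + 5]].

Expanding det(xI - A) along the first row:
det(xI - A) = + (x + 4)·det([[x + 6, 0, 0], [1, x + 5, -1], [0, 0, x + 5]]) - (-1)·det([[1, 0, 0], [1, x + 5, -1], [0, 0, x + 5]]) + (0)·det([[1, x + 6, 0], [1, 1, -1], [0, 0, x + 5]]) - (0)·det([[1, x + 6, 0], [1, 1, x + 5], [0, 0, 0]]).

Evaluating gives χ_A(x) = x^4 + 20x^3 + 150x^2 + 500x + 625 = (x + 5)^4.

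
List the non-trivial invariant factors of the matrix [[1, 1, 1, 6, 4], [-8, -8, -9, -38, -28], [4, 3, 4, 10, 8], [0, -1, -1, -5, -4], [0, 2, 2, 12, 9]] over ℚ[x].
x - 1, x - 1, (x - 1)(x + 1)^2

The Jordan structure of A has elementary divisors (x + 1)^2, (x - 1), (x - 1), (x - 1). Arranging the block sizes at each eigenvalue in decreasing order and taking row products gives the invariant factors.

Invariant factors (smallest first, each dividing the next): x - 1, x - 1, (x - 1)(x + 1)^2.

Check: the last factor (x - 1)(x + 1)^2 is the minimal polynomial, and the product (x - 1)^3(x + 1)^2 is the characteristic polynomial.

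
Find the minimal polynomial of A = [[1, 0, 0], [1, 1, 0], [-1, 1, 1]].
m_A(x) = (x - 1)^3

The characteristic polynomial factors as (x - 1)^3. The minimal polynomial is ∏(x - λ)^{k_λ} where k_λ is the size of the largest Jordan block at λ.

For λ = 1: rank(A - I) = 2, and the largest Jordan block has size 3 (the smallest k with rank((A - I)^k) = rank((A - I)^(k+1))).

So m_A(x) = (x - 1)^3.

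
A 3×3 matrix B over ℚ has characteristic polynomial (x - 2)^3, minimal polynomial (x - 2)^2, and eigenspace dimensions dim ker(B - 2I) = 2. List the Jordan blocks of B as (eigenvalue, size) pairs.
λ = 2: algebraic multiplicity 3 (exponent in χ_B), largest block size 2 (exponent in m_B), 2 blocks (geometric multiplicity). These force block sizes [2, 1].

Jordan blocks: (2, 2), (2, 1)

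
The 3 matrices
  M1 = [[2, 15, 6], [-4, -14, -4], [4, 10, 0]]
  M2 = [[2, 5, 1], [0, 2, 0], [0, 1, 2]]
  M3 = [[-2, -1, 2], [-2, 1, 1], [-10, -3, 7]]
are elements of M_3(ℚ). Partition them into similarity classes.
Characteristic polynomials: χ_{M1} = (x + 4)^3, χ_{M2} = (x - 2)^3, χ_{M3} = (x - 2)^3.

{M1}: invariant factors x + 4, (x + 4)^2.

{M2, M3}: invariant factors (x - 2)^3.

Matrices are similar if and only if their invariant-factor lists agree; the partition into similarity classes is {M1}, {M2, M3}.

2 classes: {M1}, {M2, M3}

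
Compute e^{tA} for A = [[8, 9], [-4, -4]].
e^{tA} = [[(6*t + 1)*e^{2*t}, 9*t*e^{2*t}], [-4*t*e^{2*t}, (1 - 6*t)*e^{2*t}]]

A has Jordan form J = [[2, 1], [0, 2]] with A = PJP^{-1}, so e^{tA} = P e^{tJ} P^{-1}.

For a Jordan block J_k(λ), e^{tJ_k(λ)} = e^{λt} · (I + tN + t^2 N^2/2! + ... + t^{k-1} N^{k-1}/(k-1)!) where N is the nilpotent superdiagonal part.

Assembling the blocks and conjugating back gives the entries of e^{tA} as shown above.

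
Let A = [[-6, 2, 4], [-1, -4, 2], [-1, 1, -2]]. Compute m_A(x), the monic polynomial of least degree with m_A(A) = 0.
The characteristic polynomial factors as (x + 4)^3. The minimal polynomial is ∏(x - λ)^{k_λ} where k_λ is the size of the largest Jordan block at λ.

For λ = -4: rank(A + 4I) = 2, and the largest Jordan block has size 3 (the smallest k with rank((A + 4I)^k) = rank((A + 4I)^(k+1))).

So m_A(x) = (x + 4)^3.

m_A(x) = (x + 4)^3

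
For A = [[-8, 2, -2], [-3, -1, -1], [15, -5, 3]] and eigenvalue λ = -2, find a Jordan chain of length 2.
v_1 = [[1, 1, -3]]^T, v_2 = [[2, 1, -5]]^T

We seek v_1 ∈ ker((A + 2I)^2) \ ker(A + 2I), then set v_{i+1} = (A + 2I) v_i.

One such chain is v_1 = [[1, 1, -3]]^T, v_2 = [[2, 1, -5]]^T. Check: (A + 2I) v_2 = [[0, 0, 0]]^T = 0.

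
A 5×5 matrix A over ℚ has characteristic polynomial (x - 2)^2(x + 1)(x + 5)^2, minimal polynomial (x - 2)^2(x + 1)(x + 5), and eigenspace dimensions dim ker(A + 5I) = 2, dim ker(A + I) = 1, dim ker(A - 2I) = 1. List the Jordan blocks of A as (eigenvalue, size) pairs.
Jordan blocks: (-5, 1), (-5, 1), (-1, 1), (2, 2)

λ = -5: algebraic multiplicity 2 (exponent in χ_A), largest block size 1 (exponent in m_A), 2 blocks (geometric multiplicity). These force block sizes [1, 1].
λ = -1: algebraic multiplicity 1 (exponent in χ_A), largest block size 1 (exponent in m_A), 1 block (geometric multiplicity). This forces block sizes [1].
λ = 2: algebraic multiplicity 2 (exponent in χ_A), largest block size 2 (exponent in m_A), 1 block (geometric multiplicity). This forces block sizes [2].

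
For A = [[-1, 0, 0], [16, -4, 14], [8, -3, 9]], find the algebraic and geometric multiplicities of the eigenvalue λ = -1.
algebraic multiplicity 1, geometric multiplicity 1

The characteristic polynomial is (x - 3)(x - 2)(x + 1), so the factor x + 1 appears with exponent 1: the algebraic multiplicity is 1.

rank(A + I) = 2, so the eigenspace has dimension 3 - 2 = 1: the geometric multiplicity is 1.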